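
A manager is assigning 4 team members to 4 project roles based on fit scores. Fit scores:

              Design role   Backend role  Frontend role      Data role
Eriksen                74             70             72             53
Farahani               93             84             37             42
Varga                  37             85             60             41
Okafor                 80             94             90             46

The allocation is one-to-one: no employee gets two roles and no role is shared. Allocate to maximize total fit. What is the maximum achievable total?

Maximum total: 321 pts

This is a one-to-one assignment (maximum-weight bipartite matching).
Optimal: Eriksen→Data role (53 pts), Farahani→Design role (93 pts), Varga→Backend role (85 pts), Okafor→Frontend role (90 pts) — total 53+93+85+90 = 321 pts.
Row-greedy (each employee in turn takes its best remaining role) gives 264 pts, worse by 57.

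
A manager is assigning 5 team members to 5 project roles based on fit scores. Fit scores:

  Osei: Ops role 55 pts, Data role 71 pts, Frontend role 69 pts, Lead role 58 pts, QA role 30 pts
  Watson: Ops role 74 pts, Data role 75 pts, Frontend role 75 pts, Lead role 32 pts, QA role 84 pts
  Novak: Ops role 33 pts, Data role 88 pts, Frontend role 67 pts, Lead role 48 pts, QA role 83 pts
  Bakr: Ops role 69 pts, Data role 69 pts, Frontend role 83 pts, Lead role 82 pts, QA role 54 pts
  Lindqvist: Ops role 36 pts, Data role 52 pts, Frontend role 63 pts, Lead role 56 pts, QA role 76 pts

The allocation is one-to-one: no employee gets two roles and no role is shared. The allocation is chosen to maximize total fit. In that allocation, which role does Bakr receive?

Treat this as an assignment problem: match each employee to one role.
Optimal: Osei→Frontend role (69 pts), Watson→Ops role (74 pts), Novak→Data role (88 pts), Bakr→Lead role (82 pts), Lindqvist→QA role (76 pts) — total 69+74+88+82+76 = 389 pts.
Max-entry greedy (repeatedly take the single best remaining cell) gives 349 pts, worse by 40.
Next-best assignment: Osei→Lead role, Watson→Ops role, Novak→Data role, Bakr→Frontend role, Lindqvist→QA role = 379 pts.
Checked against all permutations: 389 pts is optimal.
Bakr's own top role is Frontend role (83 pts), but forcing Bakr→Frontend role and reassigning the rest optimally gives only 379 pts — worse by 10.

Bakr receives Lead role.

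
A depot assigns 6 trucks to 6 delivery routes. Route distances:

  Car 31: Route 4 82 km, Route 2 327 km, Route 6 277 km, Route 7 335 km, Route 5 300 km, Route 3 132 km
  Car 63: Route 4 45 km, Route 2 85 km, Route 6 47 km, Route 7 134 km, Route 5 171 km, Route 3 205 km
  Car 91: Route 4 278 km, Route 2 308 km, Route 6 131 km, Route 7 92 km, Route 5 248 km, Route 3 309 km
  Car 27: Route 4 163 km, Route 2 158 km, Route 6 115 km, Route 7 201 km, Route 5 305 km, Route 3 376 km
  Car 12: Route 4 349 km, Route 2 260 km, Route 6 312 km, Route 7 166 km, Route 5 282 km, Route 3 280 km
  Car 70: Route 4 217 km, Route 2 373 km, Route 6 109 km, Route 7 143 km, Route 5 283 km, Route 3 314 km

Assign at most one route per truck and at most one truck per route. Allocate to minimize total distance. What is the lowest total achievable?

Minimum total: 818 km

Optimal: Car 31→Route 3 (132 km), Car 63→Route 4 (45 km), Car 91→Route 7 (92 km), Car 27→Route 2 (158 km), Car 12→Route 5 (282 km), Car 70→Route 6 (109 km) — total 132+45+92+158+282+109 = 818 km.
Row-greedy (each truck in turn takes its cheapest remaining route) gives 942 km, worse by 124.
Swapping Car 31↔Car 27 (Car 31→Route 2 327 km, Car 27→Route 3 376 km) adds 413.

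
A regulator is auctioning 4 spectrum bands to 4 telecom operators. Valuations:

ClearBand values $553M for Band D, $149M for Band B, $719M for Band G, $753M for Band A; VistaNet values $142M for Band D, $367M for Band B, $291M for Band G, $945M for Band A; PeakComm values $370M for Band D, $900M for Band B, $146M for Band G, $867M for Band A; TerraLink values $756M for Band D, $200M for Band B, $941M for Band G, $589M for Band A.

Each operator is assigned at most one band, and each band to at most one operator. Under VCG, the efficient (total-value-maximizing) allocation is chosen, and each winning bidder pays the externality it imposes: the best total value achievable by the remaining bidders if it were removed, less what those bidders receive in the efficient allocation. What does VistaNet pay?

VistaNet pays $200M.

Efficient allocation: ClearBand→Band D ($553M), VistaNet→Band A ($945M), PeakComm→Band B ($900M), TerraLink→Band G ($941M); total welfare W = $3339M.
VistaNet receives Band A at value $945M, so the others get W − 945 = $2394M.
Without VistaNet: best allocation of the remaining 3 bidders over all 4 bands is ClearBand→Band A ($753M), PeakComm→Band B ($900M), TerraLink→Band G ($941M), total $2594M.
VCG payment = (others' best without VistaNet) − (others' welfare with VistaNet) = 2594 − 2394 = $200M.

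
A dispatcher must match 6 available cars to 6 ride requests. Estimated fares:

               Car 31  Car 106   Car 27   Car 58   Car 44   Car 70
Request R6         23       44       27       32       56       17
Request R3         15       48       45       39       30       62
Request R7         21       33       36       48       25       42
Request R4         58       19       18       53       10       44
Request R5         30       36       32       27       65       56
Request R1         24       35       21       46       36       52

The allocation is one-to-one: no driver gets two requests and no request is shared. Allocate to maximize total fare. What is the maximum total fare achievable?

Maximum total: $312

This is a one-to-one assignment (maximum-weight bipartite matching).
Optimal: Car 31→Request R4 ($58), Car 106→Request R6 ($44), Car 27→Request R3 ($45), Car 58→Request R7 ($48), Car 44→Request R5 ($65), Car 70→Request R1 ($52) — total 58+44+45+48+65+52 = $312.
Max-entry greedy (repeatedly take the single best remaining cell) gives $298, worse by 14.
Next-best assignment: Car 31→Request R4, Car 106→Request R6, Car 27→Request R7, Car 58→Request R1, Car 44→Request R5, Car 70→Request R3 = $311.
Swapping Car 31↔Car 58 (Car 31→Request R7 $21, Car 58→Request R4 $53) loses 32.
No other one-to-one assignment exceeds $312.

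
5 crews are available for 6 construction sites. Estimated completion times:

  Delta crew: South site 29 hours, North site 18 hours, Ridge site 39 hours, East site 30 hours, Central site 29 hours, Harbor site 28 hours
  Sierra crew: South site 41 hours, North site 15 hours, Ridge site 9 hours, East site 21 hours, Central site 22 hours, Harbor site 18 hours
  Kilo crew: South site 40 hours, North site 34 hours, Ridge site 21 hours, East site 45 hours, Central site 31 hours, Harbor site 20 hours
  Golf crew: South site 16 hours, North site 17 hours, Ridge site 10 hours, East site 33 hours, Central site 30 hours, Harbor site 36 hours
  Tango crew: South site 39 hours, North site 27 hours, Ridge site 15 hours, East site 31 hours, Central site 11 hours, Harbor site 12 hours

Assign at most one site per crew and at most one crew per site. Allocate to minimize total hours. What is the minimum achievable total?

Optimal: Delta crew→North site (18 hours), Sierra crew→Ridge site (9 hours), Kilo crew→Harbor site (20 hours), Golf crew→South site (16 hours), Tango crew→Central site (11 hours) — total 18+9+20+16+11 = 74 hours.
Column-greedy (each site in turn goes to its cheapest remaining crew) gives 107 hours, worse by 33.
Next-best assignment: Delta crew→North site, Sierra crew→East site, Kilo crew→Harbor site, Golf crew→Ridge site, Tango crew→Central site = 80 hours.

Min total: 74 hours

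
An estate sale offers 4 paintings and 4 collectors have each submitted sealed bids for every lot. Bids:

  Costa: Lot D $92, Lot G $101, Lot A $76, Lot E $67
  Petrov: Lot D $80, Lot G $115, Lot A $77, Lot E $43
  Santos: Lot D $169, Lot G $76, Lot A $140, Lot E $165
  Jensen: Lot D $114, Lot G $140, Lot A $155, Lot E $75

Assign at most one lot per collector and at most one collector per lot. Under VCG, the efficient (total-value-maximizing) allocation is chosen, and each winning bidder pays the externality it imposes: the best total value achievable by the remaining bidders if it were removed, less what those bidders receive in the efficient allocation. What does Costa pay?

Efficient allocation: Costa→Lot D ($92), Petrov→Lot G ($115), Santos→Lot E ($165), Jensen→Lot A ($155); total welfare W = $527.
Costa receives Lot D at value $92, so the others get W − 92 = $435.
Without Costa: best allocation of the remaining 3 bidders over all 4 lots is Petrov→Lot G ($115), Santos→Lot D ($169), Jensen→Lot A ($155), total $439.
VCG payment = (others' best without Costa) − (others' welfare with Costa) = 439 − 435 = $4.

Costa pays $4.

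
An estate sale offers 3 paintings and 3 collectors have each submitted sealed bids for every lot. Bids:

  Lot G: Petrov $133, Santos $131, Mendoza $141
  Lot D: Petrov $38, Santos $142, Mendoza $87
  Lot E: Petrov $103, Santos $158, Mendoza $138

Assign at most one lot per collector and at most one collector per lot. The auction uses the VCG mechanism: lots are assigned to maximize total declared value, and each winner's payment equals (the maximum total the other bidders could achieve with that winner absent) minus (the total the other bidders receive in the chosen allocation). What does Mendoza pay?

Efficient allocation: Petrov→Lot G ($133), Santos→Lot D ($142), Mendoza→Lot E ($138); total welfare W = $413.
Mendoza receives Lot E at value $138, so the others get W − 138 = $275.
Without Mendoza: best allocation of the remaining 2 bidders over all 3 lots is Petrov→Lot G ($133), Santos→Lot E ($158), total $291.
VCG payment = (others' best without Mendoza) − (others' welfare with Mendoza) = 291 − 275 = $16.

Mendoza pays $16.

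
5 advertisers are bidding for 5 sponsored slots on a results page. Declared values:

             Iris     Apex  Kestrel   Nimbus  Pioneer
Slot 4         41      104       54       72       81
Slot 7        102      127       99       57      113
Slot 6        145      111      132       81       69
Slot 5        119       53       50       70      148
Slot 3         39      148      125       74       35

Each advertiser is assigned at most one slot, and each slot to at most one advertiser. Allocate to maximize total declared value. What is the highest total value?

Max total: $617

Treat this as an assignment problem: match each advertiser to one slot.
Optimal: Iris→Slot 6 ($145), Apex→Slot 7 ($127), Kestrel→Slot 3 ($125), Nimbus→Slot 4 ($72), Pioneer→Slot 5 ($148) — total 145+127+125+72+148 = $617.
Max-entry greedy (repeatedly take the single best remaining cell) gives $612, worse by 5.
No other one-to-one assignment exceeds $617.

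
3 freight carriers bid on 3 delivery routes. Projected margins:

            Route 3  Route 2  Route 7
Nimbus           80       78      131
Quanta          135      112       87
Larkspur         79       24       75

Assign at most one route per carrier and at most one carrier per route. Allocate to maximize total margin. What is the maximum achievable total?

Max total: $322k

This is a one-to-one assignment (maximum-weight bipartite matching).
Optimal: Nimbus→Route 7 ($131k), Quanta→Route 2 ($112k), Larkspur→Route 3 ($79k) — total 131+112+79 = $322k.
Max-entry greedy (repeatedly take the single best remaining cell) gives $290k, worse by 32.
Swapping Quanta↔Larkspur (Quanta→Route 3 $135k, Larkspur→Route 2 $24k) loses 32.
Every other assignment is strictly worse.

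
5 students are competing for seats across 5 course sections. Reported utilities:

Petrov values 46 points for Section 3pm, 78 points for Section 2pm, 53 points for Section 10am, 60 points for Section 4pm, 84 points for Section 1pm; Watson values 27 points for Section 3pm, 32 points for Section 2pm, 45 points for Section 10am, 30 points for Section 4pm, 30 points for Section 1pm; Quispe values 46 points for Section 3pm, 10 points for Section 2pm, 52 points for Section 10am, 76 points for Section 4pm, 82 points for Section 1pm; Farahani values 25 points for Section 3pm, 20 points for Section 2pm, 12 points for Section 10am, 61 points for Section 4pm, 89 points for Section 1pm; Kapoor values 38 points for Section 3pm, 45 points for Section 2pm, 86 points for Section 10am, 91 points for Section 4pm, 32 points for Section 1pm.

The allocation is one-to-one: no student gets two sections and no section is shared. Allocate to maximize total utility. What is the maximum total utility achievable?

This is a one-to-one assignment (maximum-weight bipartite matching).
Optimal: Petrov→Section 2pm (78 points), Watson→Section 3pm (27 points), Quispe→Section 4pm (76 points), Farahani→Section 1pm (89 points), Kapoor→Section 10am (86 points) — total 78+27+76+89+86 = 356 points.
Column-greedy (each section in turn goes to its best remaining student) gives 234 points, worse by 122.

Max total: 356 points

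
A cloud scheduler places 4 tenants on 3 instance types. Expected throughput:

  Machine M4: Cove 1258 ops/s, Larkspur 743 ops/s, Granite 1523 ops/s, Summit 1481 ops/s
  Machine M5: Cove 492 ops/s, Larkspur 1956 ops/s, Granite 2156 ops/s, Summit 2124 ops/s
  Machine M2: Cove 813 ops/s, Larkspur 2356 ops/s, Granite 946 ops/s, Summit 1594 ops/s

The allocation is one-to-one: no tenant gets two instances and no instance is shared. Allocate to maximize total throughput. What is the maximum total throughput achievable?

This is a one-to-one assignment (maximum-weight bipartite matching).
Optimal: Granite→Machine M4 (1523 ops/s), Summit→Machine M5 (2124 ops/s), Larkspur→Machine M2 (2356 ops/s) — total 1523+2124+2356 = 6003 ops/s.
Max-entry greedy (repeatedly take the single best remaining cell) gives 5993 ops/s, worse by 10.
Next-best assignment: Summit→Machine M4, Granite→Machine M5, Larkspur→Machine M2 = 5993 ops/s.
Swapping Larkspur↔Granite (Larkspur→Machine M4 743 ops/s, Granite→Machine M2 946 ops/s) loses 2190.

Maximum total: 6003 ops/s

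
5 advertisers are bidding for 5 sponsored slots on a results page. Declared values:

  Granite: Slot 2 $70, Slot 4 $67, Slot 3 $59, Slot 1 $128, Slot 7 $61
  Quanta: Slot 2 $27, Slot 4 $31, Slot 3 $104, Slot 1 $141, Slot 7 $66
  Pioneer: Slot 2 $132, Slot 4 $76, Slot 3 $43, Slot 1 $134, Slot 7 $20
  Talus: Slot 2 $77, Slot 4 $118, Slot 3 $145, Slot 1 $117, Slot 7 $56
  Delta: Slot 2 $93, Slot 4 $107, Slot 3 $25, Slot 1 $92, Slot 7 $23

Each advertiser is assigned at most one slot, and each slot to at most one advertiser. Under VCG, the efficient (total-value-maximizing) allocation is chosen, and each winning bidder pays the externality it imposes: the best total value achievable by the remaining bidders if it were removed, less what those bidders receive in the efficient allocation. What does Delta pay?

Delta pays $6.

Efficient allocation: Granite→Slot 7 ($61), Quanta→Slot 1 ($141), Pioneer→Slot 2 ($132), Talus→Slot 3 ($145), Delta→Slot 4 ($107); total welfare W = $586.
Delta receives Slot 4 at value $107, so the others get W − 107 = $479.
Without Delta: best allocation of the remaining 4 bidders over all 5 slots is Granite→Slot 4 ($67), Quanta→Slot 1 ($141), Pioneer→Slot 2 ($132), Talus→Slot 3 ($145), total $485.
VCG payment = (others' best without Delta) − (others' welfare with Delta) = 485 − 479 = $6.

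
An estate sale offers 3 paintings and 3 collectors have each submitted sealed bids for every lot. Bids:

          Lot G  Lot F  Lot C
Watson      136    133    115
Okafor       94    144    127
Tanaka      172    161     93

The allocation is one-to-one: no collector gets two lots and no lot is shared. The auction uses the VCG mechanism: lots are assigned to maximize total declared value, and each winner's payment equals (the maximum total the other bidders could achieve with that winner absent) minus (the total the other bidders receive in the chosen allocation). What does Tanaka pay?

Tanaka pays $20.

Efficient allocation: Watson→Lot F ($133), Okafor→Lot C ($127), Tanaka→Lot G ($172); total welfare W = $432.
Tanaka receives Lot G at value $172, so the others get W − 172 = $260.
Without Tanaka: best allocation of the remaining 2 bidders over all 3 lots is Watson→Lot G ($136), Okafor→Lot F ($144), total $280.
VCG payment = (others' best without Tanaka) − (others' welfare with Tanaka) = 280 − 260 = $20.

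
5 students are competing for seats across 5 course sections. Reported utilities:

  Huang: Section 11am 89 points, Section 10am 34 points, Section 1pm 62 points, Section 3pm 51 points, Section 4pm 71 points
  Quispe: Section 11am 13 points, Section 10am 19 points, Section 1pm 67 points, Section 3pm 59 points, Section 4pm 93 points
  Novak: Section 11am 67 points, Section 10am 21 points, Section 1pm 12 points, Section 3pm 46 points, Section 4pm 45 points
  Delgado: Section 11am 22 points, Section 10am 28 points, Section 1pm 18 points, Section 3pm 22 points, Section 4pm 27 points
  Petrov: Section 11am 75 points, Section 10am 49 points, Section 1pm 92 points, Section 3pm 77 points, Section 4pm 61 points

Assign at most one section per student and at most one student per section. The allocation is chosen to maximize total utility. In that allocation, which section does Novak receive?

Novak receives Section 3pm.

Optimal: Huang→Section 11am (89 points), Quispe→Section 4pm (93 points), Novak→Section 3pm (46 points), Delgado→Section 10am (28 points), Petrov→Section 1pm (92 points) — total 89+93+46+28+92 = 348 points.
Column-greedy (each section in turn goes to its best remaining student) gives 278 points, worse by 70.
Next-best assignment: Huang→Section 3pm, Quispe→Section 4pm, Novak→Section 11am, Delgado→Section 10am, Petrov→Section 1pm = 331 points.
Swapping Quispe↔Novak (Quispe→Section 3pm 59 points, Novak→Section 4pm 45 points) loses 35.
Novak's own top section is Section 11am (67 points), but forcing Novak→Section 11am and reassigning the rest optimally gives only 331 points — worse by 17.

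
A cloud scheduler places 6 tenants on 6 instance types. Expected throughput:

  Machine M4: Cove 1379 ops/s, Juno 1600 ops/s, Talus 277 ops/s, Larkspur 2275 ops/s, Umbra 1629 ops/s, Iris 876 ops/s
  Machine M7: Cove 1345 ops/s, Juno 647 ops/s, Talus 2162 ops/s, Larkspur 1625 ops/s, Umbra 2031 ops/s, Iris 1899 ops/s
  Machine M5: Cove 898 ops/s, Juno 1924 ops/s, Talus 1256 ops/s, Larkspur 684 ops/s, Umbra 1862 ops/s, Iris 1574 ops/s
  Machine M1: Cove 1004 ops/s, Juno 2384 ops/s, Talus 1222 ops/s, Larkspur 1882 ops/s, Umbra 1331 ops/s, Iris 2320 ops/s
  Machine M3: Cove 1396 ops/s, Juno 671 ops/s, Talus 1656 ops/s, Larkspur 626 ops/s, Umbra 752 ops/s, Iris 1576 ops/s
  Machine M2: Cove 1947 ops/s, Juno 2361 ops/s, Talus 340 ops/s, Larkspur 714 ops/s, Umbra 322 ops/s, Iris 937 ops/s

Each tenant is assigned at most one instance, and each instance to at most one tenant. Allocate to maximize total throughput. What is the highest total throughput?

Optimal: Cove→Machine M3 (1396 ops/s), Juno→Machine M2 (2361 ops/s), Talus→Machine M7 (2162 ops/s), Larkspur→Machine M4 (2275 ops/s), Umbra→Machine M5 (1862 ops/s), Iris→Machine M1 (2320 ops/s) — total 1396+2361+2162+2275+1862+2320 = 12376 ops/s.
Column-greedy (each instance in turn goes to its best remaining tenant) gives 10399 ops/s, worse by 1977.

Max total: 12376 ops/s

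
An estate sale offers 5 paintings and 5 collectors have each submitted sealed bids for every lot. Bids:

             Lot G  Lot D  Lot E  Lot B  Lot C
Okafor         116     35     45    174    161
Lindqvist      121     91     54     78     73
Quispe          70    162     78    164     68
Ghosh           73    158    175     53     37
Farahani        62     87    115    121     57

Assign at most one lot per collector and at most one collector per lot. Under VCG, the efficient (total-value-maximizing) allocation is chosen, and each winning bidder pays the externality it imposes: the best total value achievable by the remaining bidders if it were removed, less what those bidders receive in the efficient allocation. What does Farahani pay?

Farahani pays $13.

Efficient allocation: Okafor→Lot C ($161), Lindqvist→Lot G ($121), Quispe→Lot D ($162), Ghosh→Lot E ($175), Farahani→Lot B ($121); total welfare W = $740.
Farahani receives Lot B at value $121, so the others get W − 121 = $619.
Without Farahani: best allocation of the remaining 4 bidders over all 5 lots is Okafor→Lot B ($174), Lindqvist→Lot G ($121), Quispe→Lot D ($162), Ghosh→Lot E ($175), total $632.
VCG payment = (others' best without Farahani) − (others' welfare with Farahani) = 632 − 619 = $13.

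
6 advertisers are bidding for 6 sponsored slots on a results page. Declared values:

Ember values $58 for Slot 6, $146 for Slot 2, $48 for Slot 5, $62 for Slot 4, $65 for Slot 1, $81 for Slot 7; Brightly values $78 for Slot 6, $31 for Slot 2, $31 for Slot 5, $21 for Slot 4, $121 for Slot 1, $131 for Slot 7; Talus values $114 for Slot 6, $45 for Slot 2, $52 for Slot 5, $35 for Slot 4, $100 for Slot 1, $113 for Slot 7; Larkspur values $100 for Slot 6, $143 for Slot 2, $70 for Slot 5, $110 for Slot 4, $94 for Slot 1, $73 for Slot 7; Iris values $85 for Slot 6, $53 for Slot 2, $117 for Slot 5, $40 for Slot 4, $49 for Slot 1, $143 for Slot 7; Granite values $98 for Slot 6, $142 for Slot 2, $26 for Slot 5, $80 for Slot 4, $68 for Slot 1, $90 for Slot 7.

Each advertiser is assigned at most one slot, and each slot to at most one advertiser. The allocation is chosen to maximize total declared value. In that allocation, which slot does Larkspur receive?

Larkspur receives Slot 4.

Optimal: Ember→Slot 2 ($146), Brightly→Slot 1 ($121), Talus→Slot 7 ($113), Larkspur→Slot 4 ($110), Iris→Slot 5 ($117), Granite→Slot 6 ($98) — total 146+121+113+110+117+98 = $705.
No other one-to-one assignment exceeds $705.
Larkspur's own top slot is Slot 2 ($143), but forcing Larkspur→Slot 2 and reassigning the rest optimally gives only $656 — worse by 49.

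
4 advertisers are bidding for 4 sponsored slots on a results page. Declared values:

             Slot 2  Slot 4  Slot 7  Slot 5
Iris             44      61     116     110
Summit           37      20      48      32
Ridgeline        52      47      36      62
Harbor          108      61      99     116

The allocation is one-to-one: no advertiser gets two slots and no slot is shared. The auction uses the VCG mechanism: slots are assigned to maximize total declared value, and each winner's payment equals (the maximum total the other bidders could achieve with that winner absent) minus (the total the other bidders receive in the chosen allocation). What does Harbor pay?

Efficient allocation: Iris→Slot 7 ($116), Summit→Slot 2 ($37), Ridgeline→Slot 4 ($47), Harbor→Slot 5 ($116); total welfare W = $316.
Harbor receives Slot 5 at value $116, so the others get W − 116 = $200.
Without Harbor: best allocation of the remaining 3 bidders over all 4 slots is Iris→Slot 7 ($116), Summit→Slot 2 ($37), Ridgeline→Slot 5 ($62), total $215.
VCG payment = (others' best without Harbor) − (others' welfare with Harbor) = 215 − 200 = $15.

Harbor pays $15.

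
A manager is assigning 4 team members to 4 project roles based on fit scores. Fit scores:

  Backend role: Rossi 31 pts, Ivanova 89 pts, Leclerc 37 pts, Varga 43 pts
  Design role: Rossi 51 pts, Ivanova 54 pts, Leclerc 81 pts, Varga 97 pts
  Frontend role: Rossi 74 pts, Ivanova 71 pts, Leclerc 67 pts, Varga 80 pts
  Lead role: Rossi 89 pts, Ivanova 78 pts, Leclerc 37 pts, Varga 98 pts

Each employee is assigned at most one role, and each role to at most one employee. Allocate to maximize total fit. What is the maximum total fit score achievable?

Optimal: Rossi→Frontend role (74 pts), Ivanova→Backend role (89 pts), Leclerc→Design role (81 pts), Varga→Lead role (98 pts) — total 74+89+81+98 = 342 pts.

Max total: 342 pts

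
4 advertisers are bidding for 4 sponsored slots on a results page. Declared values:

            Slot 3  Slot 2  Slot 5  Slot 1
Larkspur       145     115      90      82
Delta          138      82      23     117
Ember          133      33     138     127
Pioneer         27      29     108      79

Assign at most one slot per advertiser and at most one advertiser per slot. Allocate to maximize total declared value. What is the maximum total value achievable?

This is the linear assignment problem.
Optimal: Larkspur→Slot 2 ($115), Delta→Slot 3 ($138), Ember→Slot 1 ($127), Pioneer→Slot 5 ($108) — total 115+138+127+108 = $488.
Row-greedy (each advertiser in turn takes its best remaining slot) gives $429, worse by 59.
Swapping Ember↔Larkspur (Ember→Slot 2 $33, Larkspur→Slot 1 $82) loses 127.
Every other assignment is strictly worse.

Max total: $488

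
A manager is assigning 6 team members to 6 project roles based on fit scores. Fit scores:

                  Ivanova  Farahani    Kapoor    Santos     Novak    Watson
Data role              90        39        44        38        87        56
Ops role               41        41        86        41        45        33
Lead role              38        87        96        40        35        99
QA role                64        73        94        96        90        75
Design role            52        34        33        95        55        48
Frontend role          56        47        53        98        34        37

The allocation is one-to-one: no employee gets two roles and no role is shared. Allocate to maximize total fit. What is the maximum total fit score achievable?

Maximum total: 507 pts

Optimal: Ivanova→Data role (90 pts), Farahani→Frontend role (47 pts), Kapoor→Ops role (86 pts), Santos→Design role (95 pts), Novak→QA role (90 pts), Watson→Lead role (99 pts) — total 90+47+86+95+90+99 = 507 pts.
Row-greedy (each employee in turn takes its best remaining role) gives 457 pts, worse by 50.
Swapping Watson↔Kapoor (Watson→Ops role 33 pts, Kapoor→Lead role 96 pts) loses 56.
Every other assignment is strictly worse.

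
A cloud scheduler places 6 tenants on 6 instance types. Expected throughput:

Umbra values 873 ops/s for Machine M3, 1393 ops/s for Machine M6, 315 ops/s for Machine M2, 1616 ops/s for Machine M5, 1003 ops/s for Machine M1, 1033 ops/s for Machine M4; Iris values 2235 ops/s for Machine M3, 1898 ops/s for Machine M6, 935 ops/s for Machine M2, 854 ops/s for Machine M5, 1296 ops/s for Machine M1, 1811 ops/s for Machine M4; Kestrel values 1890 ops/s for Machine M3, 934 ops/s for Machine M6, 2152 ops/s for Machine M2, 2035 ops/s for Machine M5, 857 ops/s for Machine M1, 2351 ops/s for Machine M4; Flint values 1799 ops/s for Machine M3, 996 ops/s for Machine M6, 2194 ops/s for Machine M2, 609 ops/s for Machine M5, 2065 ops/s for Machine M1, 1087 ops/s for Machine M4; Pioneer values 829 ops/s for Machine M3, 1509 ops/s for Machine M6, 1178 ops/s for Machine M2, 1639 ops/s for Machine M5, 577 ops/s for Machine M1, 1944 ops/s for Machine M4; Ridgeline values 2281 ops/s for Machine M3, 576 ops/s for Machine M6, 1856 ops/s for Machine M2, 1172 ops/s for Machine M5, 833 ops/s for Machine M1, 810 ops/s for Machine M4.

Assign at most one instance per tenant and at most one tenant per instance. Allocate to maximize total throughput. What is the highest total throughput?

Treat this as an assignment problem: match each tenant to one instance.
Optimal: Umbra→Machine M5 (1616 ops/s), Iris→Machine M6 (1898 ops/s), Kestrel→Machine M2 (2152 ops/s), Flint→Machine M1 (2065 ops/s), Pioneer→Machine M4 (1944 ops/s), Ridgeline→Machine M3 (2281 ops/s) — total 1616+1898+2152+2065+1944+2281 = 11956 ops/s.
Max-entry greedy (repeatedly take the single best remaining cell) gives 11366 ops/s, worse by 590.
Swapping Umbra↔Pioneer (Umbra→Machine M4 1033 ops/s, Pioneer→Machine M5 1639 ops/s) loses 888.
Checked against all permutations: 11956 ops/s is optimal.

Maximum total: 11956 ops/s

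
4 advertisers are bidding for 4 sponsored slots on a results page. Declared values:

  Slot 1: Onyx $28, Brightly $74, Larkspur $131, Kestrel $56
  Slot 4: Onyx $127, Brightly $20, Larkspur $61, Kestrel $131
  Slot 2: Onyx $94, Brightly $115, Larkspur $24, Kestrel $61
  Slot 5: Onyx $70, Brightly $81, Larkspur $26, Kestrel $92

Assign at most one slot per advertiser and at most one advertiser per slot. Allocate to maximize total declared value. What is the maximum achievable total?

Maximum total: $465

Optimal: Onyx→Slot 4 ($127), Brightly→Slot 2 ($115), Larkspur→Slot 1 ($131), Kestrel→Slot 5 ($92) — total 127+115+131+92 = $465.
Column-greedy (each slot in turn goes to its best remaining advertiser) gives $447, worse by 18.
Next-best assignment: Onyx→Slot 5, Brightly→Slot 2, Larkspur→Slot 1, Kestrel→Slot 4 = $447.
Swapping Larkspur↔Onyx (Larkspur→Slot 4 $61, Onyx→Slot 1 $28) loses 169.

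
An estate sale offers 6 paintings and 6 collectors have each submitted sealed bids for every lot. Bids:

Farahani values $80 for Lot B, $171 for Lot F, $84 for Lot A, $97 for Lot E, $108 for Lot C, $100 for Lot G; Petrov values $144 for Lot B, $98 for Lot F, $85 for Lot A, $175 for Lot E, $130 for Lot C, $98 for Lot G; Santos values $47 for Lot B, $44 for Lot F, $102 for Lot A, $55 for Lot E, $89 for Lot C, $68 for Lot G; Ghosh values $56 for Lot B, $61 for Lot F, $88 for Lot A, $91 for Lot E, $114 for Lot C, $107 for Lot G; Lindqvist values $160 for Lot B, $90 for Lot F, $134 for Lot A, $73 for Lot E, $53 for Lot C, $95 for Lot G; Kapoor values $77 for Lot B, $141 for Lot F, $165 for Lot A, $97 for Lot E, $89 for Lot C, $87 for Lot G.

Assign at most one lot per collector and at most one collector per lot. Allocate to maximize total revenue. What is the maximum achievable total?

Maximum total: $867

Optimal: Farahani→Lot F ($171), Petrov→Lot E ($175), Santos→Lot C ($89), Ghosh→Lot G ($107), Lindqvist→Lot B ($160), Kapoor→Lot A ($165) — total 171+175+89+107+160+165 = $867.
Swapping Santos↔Petrov (Santos→Lot E $55, Petrov→Lot C $130) loses 79.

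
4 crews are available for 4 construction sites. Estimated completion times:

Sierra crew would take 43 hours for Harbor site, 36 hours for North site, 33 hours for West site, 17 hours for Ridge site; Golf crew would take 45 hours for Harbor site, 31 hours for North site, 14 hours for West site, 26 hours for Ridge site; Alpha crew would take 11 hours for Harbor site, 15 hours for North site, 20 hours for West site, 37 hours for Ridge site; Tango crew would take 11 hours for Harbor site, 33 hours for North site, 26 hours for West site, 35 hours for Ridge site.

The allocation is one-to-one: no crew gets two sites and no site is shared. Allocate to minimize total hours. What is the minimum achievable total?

Optimal: Sierra crew→Ridge site (17 hours), Golf crew→West site (14 hours), Alpha crew→North site (15 hours), Tango crew→Harbor site (11 hours) — total 17+14+15+11 = 57 hours.
Column-greedy (each site in turn goes to its cheapest remaining crew) gives 85 hours, worse by 28.
Next-best assignment: Sierra crew→Ridge site, Golf crew→West site, Alpha crew→Harbor site, Tango crew→North site = 75 hours.

Minimum total: 57 hours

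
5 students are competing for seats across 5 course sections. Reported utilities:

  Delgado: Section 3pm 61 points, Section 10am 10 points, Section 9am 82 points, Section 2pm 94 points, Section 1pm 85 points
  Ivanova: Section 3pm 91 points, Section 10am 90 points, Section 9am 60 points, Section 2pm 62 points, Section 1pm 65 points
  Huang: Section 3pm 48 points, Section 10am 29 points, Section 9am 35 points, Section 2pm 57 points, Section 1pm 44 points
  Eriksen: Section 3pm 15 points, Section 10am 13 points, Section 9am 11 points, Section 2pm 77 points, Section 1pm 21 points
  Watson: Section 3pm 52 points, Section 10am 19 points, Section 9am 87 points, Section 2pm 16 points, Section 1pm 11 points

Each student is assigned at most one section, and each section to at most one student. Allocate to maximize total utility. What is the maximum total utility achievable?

Max total: 387 points

Optimal: Delgado→Section 1pm (85 points), Ivanova→Section 10am (90 points), Huang→Section 3pm (48 points), Eriksen→Section 2pm (77 points), Watson→Section 9am (87 points) — total 85+90+48+77+87 = 387 points.
Row-greedy (each student in turn takes its best remaining section) gives 329 points, worse by 58.
Swapping Ivanova↔Watson (Ivanova→Section 9am 60 points, Watson→Section 10am 19 points) loses 98.
No other one-to-one assignment exceeds 387 points.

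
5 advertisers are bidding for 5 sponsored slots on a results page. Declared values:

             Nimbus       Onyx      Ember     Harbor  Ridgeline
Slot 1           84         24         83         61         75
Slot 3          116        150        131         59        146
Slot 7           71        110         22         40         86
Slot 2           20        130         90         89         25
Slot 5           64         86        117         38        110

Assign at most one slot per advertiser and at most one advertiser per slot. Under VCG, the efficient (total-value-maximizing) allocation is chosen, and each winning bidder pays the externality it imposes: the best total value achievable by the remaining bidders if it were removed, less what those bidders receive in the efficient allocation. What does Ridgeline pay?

Ridgeline pays $40.

Efficient allocation: Nimbus→Slot 1 ($84), Onyx→Slot 7 ($110), Ember→Slot 5 ($117), Harbor→Slot 2 ($89), Ridgeline→Slot 3 ($146); total welfare W = $546.
Ridgeline receives Slot 3 at value $146, so the others get W − 146 = $400.
Without Ridgeline: best allocation of the remaining 4 bidders over all 5 slots is Nimbus→Slot 1 ($84), Onyx→Slot 3 ($150), Ember→Slot 5 ($117), Harbor→Slot 2 ($89), total $440.
VCG payment = (others' best without Ridgeline) − (others' welfare with Ridgeline) = 440 − 400 = $40.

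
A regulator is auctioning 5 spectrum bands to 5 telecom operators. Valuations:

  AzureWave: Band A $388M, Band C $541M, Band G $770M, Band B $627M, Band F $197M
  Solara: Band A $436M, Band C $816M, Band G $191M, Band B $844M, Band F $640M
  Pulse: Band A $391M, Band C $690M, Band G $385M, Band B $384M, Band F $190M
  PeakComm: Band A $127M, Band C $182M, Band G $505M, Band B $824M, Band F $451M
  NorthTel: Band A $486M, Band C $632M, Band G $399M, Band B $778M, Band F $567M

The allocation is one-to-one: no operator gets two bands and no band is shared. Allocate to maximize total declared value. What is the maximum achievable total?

Maximum total: $3410M

Optimal: AzureWave→Band G ($770M), Solara→Band F ($640M), Pulse→Band C ($690M), PeakComm→Band B ($824M), NorthTel→Band A ($486M) — total 770+640+690+824+486 = $3410M.
Next-best assignment: AzureWave→Band G, Solara→Band C, Pulse→Band A, PeakComm→Band B, NorthTel→Band F = $3368M.
Swapping Solara↔AzureWave (Solara→Band G $191M, AzureWave→Band F $197M) loses 1022.
Every other assignment is strictly worse.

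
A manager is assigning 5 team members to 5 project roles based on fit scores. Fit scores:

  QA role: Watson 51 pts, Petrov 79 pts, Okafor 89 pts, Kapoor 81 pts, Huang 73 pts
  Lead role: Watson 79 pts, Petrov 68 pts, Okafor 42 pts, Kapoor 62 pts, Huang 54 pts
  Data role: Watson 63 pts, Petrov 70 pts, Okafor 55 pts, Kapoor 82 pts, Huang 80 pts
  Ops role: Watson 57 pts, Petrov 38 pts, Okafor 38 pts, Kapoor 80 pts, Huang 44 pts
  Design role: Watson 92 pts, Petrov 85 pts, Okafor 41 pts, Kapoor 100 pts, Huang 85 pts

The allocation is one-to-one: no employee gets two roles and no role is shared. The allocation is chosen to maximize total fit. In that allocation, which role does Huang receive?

Huang receives Data role.

Optimal: Watson→Lead role (79 pts), Petrov→Design role (85 pts), Okafor→QA role (89 pts), Kapoor→Ops role (80 pts), Huang→Data role (80 pts) — total 79+85+89+80+80 = 413 pts.
Max-entry greedy (repeatedly take the single best remaining cell) gives 386 pts, worse by 27.
Huang's own top role is Design role (85 pts), but forcing Huang→Design role and reassigning the rest optimally gives only 403 pts — worse by 10.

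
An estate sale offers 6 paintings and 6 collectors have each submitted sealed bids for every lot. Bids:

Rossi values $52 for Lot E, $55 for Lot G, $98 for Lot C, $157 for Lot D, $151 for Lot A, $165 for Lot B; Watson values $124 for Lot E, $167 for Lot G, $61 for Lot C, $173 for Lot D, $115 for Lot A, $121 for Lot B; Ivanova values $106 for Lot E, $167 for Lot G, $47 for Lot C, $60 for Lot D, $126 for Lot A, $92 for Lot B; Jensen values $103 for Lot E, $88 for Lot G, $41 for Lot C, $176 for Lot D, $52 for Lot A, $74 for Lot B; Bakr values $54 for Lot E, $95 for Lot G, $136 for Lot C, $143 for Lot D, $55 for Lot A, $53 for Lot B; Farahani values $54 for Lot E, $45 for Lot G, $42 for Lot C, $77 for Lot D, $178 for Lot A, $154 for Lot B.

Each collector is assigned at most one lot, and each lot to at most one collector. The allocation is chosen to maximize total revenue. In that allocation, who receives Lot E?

This is a one-to-one assignment (maximum-weight bipartite matching).
Optimal: Rossi→Lot B ($165), Watson→Lot E ($124), Ivanova→Lot G ($167), Jensen→Lot D ($176), Bakr→Lot C ($136), Farahani→Lot A ($178) — total 165+124+167+176+136+178 = $946.
Max-entry greedy (repeatedly take the single best remaining cell) gives $928, worse by 18.
Next-best assignment: Rossi→Lot B, Watson→Lot G, Ivanova→Lot E, Jensen→Lot D, Bakr→Lot C, Farahani→Lot A = $928.
Every other assignment is strictly worse.
Watson's own top lot is Lot D ($173), but forcing Watson→Lot D and reassigning the rest optimally gives only $922 — worse by 24.

Watson receives Lot E.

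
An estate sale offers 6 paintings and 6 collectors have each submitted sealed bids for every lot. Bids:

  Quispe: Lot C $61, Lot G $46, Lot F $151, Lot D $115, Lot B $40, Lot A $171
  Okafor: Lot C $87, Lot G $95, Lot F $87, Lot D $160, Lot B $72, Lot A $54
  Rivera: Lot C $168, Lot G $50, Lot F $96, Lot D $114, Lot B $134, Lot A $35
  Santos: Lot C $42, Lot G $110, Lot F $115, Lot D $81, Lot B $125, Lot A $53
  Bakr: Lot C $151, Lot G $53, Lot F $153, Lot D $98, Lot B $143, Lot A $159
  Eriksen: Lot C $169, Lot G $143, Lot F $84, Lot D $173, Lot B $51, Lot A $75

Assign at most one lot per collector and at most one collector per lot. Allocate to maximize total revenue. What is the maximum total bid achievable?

Max total: $920

This is a one-to-one assignment (maximum-weight bipartite matching).
Optimal: Quispe→Lot A ($171), Okafor→Lot D ($160), Rivera→Lot C ($168), Santos→Lot B ($125), Bakr→Lot F ($153), Eriksen→Lot G ($143) — total 171+160+168+125+153+143 = $920.
Max-entry greedy (repeatedly take the single best remaining cell) gives $885, worse by 35.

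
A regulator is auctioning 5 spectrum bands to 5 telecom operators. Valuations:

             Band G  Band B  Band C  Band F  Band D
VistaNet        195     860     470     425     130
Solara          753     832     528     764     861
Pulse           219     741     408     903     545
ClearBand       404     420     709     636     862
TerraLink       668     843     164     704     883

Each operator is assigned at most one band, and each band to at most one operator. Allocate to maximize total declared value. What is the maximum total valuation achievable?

Optimal: VistaNet→Band B ($860M), Solara→Band G ($753M), Pulse→Band F ($903M), ClearBand→Band C ($709M), TerraLink→Band D ($883M) — total 860+753+903+709+883 = $4108M.
Row-greedy (each operator in turn takes its best remaining band) gives $4001M, worse by 107.
Swapping ClearBand↔Pulse (ClearBand→Band F $636M, Pulse→Band C $408M) loses 568.

Maximum total: $4108M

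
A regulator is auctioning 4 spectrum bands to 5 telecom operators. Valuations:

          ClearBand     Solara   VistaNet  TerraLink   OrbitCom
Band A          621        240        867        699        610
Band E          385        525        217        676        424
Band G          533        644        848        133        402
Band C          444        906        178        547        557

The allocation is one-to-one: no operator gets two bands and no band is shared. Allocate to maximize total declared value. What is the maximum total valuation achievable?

Maximum total: $3051M

Optimal: ClearBand→Band A ($621M), TerraLink→Band E ($676M), VistaNet→Band G ($848M), Solara→Band C ($906M) — total 621+676+848+906 = $3051M.
Next-best assignment: OrbitCom→Band A, TerraLink→Band E, VistaNet→Band G, Solara→Band C = $3040M.
Swapping TerraLink↔ClearBand (TerraLink→Band A $699M, ClearBand→Band E $385M) loses 213.
No other one-to-one assignment exceeds $3051M.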